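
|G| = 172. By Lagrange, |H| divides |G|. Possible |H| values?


Lagrange's theorem: |H| divides |G|
|G| = 172
Divisors of 172: 1, 2, 4, 43, 86, 172

Possible subgroup orders: {1, 2, 4, 43, 86, 172}


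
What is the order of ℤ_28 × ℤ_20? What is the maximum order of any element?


|ℤ_28 × ℤ_20| = 28 × 20 = 560
Max element order = lcm(28,20) = 140
Cyclic? No (gcd=4)

|ℤ_28×ℤ_20| = 560, max element order = 140


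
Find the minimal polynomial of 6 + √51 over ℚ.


Let α = 6 + √51. Then α - 6 = √51, so (α - 6)² = 51, giving α² - 12α - 15 = 0. Degree 2 and α ∉ ℚ, so this is the minimal polynomial.

Minimal polynomial: x² - 12x - 15


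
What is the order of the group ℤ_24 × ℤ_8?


|A × B| = |A| · |B|
|ℤ_24 × ℤ_8| = 24 × 8 = 192

|ℤ_24 × ℤ_8| = 192


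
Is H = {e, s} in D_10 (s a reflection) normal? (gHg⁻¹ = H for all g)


H = {e, s} in D_10 (s a reflection)
r·s·r⁻¹ = sr⁻² ≠ s for n ≥ 3, so {e, s} is not closed under conjugation

No, not a normal subgroup


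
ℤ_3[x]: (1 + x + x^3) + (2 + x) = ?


Add coefficients mod 3:
x^0: 1 + 2 = 0 (mod 3)
x^1: 1 + 1 = 2 (mod 3)
x^2: 0 + 0 = 0 (mod 3)
x^3: 1 + 0 = 1 (mod 3)
Result: 2x + x^3

f + g = 2x + x^3


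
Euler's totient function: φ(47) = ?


Factor n: 47 = 47
φ(n) = n · ∏(1 - 1/p) over distinct primes p | n
φ(47) = 47 · (1 - 1/47) = 46

φ(47) = 46


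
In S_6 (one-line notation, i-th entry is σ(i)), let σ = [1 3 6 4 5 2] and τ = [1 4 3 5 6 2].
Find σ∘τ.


σ∘τ: apply τ first, then σ
1 →τ 1 →σ 1
2 →τ 4 →σ 4
3 →τ 3 →σ 6
4 →τ 5 →σ 5
5 →τ 6 →σ 2
6 →τ 2 →σ 3

σ∘τ = [1 4 6 5 2 3]


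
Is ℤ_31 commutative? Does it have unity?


ℤ_31 is a commutative ring with unity 1; 31 is prime, so ℤ_31 is a field (hence an integral domain)
Commutative: Yes
Integral domain: Yes
Has unity: Yes

ℤ_31: Commutative=Yes, Unity=Yes


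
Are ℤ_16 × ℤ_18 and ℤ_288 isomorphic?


Comparing ℤ_16 × ℤ_18 and ℤ_288:
gcd(16,18) = 2 ≠ 1. Max element order in ℤ_16×ℤ_18 is lcm(16,18) = 144 < 288, so it has no element of order 288

No, ℤ_16 × ℤ_18 ≇ ℤ_288


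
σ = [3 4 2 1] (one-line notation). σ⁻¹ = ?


To find σ⁻¹, swap domain and range:
σ(1) = 3 → σ⁻¹(3) = 1
σ(2) = 4 → σ⁻¹(4) = 2
σ(3) = 2 → σ⁻¹(2) = 3
σ(4) = 1 → σ⁻¹(1) = 4

σ⁻¹ = [4 3 1 2]


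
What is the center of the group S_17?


Z(G) = {g ∈ G | gx = xg for all x ∈ G}
S_n is non-abelian for n ≥ 3; Z(S_17) is trivial

Z(S_17) = {e}


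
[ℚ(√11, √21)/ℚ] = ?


[ℚ(√11,√21):ℚ] = [ℚ(√11,√21):ℚ(√11)]·[ℚ(√11):ℚ] = 2·2 = 4

[ℚ(√11, √21)/ℚ] = 4


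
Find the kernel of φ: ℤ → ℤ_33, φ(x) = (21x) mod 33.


Kernel = preimage of identity
ker(φ) = {x ∈ ℤ : 21x ≡ 0 (mod 33)}. gcd(21,33) = 3, so 21x ≡ 0 (mod 33) ⟺ x ≡ 0 (mod 33/3 = 11). Hence ker(φ) = 11ℤ

ker(φ) = 11ℤ


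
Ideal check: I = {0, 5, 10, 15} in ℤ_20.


Check ideal conditions for I = {0, 5, 10, 15} in ℤ_20:
(1) I is an additive subgroup? Yes
(2) For r ∈ ℤ_20 and a ∈ I: r·a ∈ I? Yes

Yes, I is an ideal of ℤ_20


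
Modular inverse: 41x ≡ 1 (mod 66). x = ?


Use the extended Euclidean algorithm to write 1 = 41·s + 66·t; then s mod 66 is the inverse.
Euclidean algorithm:
  41 = 0·66 + 41
  66 = 1·41 + 25
  41 = 1·25 + 16
  25 = 1·16 + 9
  16 = 1·9 + 7
  9 = 1·7 + 2
  7 = 3·2 + 1
  2 = 2·1 + 0
gcd(41,66) = 1
Back-substitution gives: 41·(29) + 66·(-18) = 1
So 41⁻¹ ≡ 29 ≡ 29 (mod 66)
Check: 41 × 29 = 1189 ≡ 1 (mod 66) ✓

41⁻¹ ≡ 29 (mod 66)


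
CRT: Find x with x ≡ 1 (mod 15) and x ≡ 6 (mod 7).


m₁ = 15, m₂ = 7, gcd = 1, so CRT applies. M = m₁·m₂ = 105
Let M₁ = M/m₁ = 7, M₂ = M/m₂ = 15
Find y₁ ≡ M₁⁻¹ (mod m₁): 7⁻¹ ≡ 13 (mod 15)
Find y₂ ≡ M₂⁻¹ (mod m₂): 15⁻¹ ≡ 1 (mod 7)
x = a₁·M₁·y₁ + a₂·M₂·y₂ = 1·7·13 + 6·15·1 = 181
Reduce mod 105: x ≡ 76
Check: 76 mod 15 = 1 ✓, 76 mod 7 = 6 ✓

x ≡ 76 (mod 105)


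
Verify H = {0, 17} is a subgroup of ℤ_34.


Subgroup test for H = {0, 17} in (ℤ_34, +):
(1) 0 ∈ H? Yes
(2) Closure: for all a,b ∈ H, (a+b) mod 34 ∈ H? Yes
(3) Inverses: for all a ∈ H, -a mod 34 ∈ H? Yes

Yes, H is a subgroup of ℤ_34


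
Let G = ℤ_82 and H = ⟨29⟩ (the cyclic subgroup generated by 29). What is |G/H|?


|⟨29⟩| = n / gcd(29, 82) = 82 / 1 = 82
H is normal (ℤ_82 is abelian).
|G/H| = |G| / |H| = 82 / 82 = 1

|G/H| = 1


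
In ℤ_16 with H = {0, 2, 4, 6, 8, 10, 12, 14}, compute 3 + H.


3 + H = {3 + h (mod 16) : h ∈ H}
3+0=3, 3+2=5, 3+4=7, 3+6=9, 3+8=11, 3+10=13, 3+12=15, 3+14=1
3 + H = {1, 3, 5, 7, 9, 11, 13, 15} = 1 + H

3 + H = {1, 3, 5, 7, 9, 11, 13, 15}


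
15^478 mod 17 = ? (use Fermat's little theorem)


Fermat's little theorem: if p is prime and gcd(a,p)=1, then a^(p-1) ≡ 1 (mod p)
p = 17 is prime, gcd(15,17) = 1
Reduce exponent: 478 mod 16 = 14
So 15^478 ≡ 15^14 (mod 17)
15^14 mod 17 = 13

15^478 ≡ 13 (mod 17)


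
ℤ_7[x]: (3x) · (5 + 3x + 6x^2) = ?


Expand and collect like terms; reduce coefficients mod 7:
x^0: 0·5 = 0 ≡ 0 (mod 7)
x^1: 0·3 + 3·5 = 15 ≡ 1 (mod 7)
x^2: 0·6 + 3·3 = 9 ≡ 2 (mod 7)
x^3: 3·6 = 18 ≡ 4 (mod 7)
Result: x + 2x^2 + 4x^3

f · g = x + 2x^2 + 4x^3


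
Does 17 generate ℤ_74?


g generates ℤ_n iff gcd(g, n) = 1
gcd(17, 74) = 1
Since gcd = 1, 17 is a generator.

Yes, 17 generates ℤ_74


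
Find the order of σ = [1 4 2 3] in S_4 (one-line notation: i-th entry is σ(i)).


Cycle decomposition: (2 4 3)
Cycle lengths: 3
Order = lcm(3) = 3

ord(σ) = 3


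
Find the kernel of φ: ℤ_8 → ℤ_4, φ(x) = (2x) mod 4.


Kernel = preimage of identity
ker(φ) = {x ∈ ℤ_8 : 2x ≡ 0 (mod 4)}. Since 4 | 8, φ is well-defined. The kernel is the cyclic subgroup ⟨2⟩ of ℤ_8 (order 4), i.e. {0, 2, 4, 6}

ker(φ) = {0, 2, 4, 6}


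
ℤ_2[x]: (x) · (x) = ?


Expand and collect like terms; reduce coefficients mod 2:
x^0: 0·0 = 0 ≡ 0 (mod 2)
x^1: 0·1 + 1·0 = 0 ≡ 0 (mod 2)
x^2: 1·1 = 1 ≡ 1 (mod 2)
Result: x^2

f · g = x^2


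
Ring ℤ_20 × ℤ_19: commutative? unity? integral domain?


Direct product ring; commutative with unity (1,1); but (1,0)·(0,1) = (0,0) gives zero divisors, so not an integral domain
Commutative: Yes
Integral domain: No
Has unity: Yes

ℤ_20 × ℤ_19: Commutative=Yes, Unity=Yes


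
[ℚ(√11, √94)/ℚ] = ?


[ℚ(√11,√94):ℚ] = [ℚ(√11,√94):ℚ(√11)]·[ℚ(√11):ℚ] = 2·2 = 4

[ℚ(√11, √94)/ℚ] = 4


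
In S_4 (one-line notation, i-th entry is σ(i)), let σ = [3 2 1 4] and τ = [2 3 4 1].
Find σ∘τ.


σ∘τ: apply τ first, then σ
1 →τ 2 →σ 2
2 →τ 3 →σ 1
3 →τ 4 →σ 4
4 →τ 1 →σ 3

σ∘τ = [2 1 4 3]


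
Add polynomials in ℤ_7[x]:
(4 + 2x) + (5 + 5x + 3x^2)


Add coefficients mod 7:
x^0: 4 + 5 = 2 (mod 7)
x^1: 2 + 5 = 0 (mod 7)
x^2: 0 + 3 = 3 (mod 7)
Result: 2 + 3x^2

f + g = 2 + 3x^2


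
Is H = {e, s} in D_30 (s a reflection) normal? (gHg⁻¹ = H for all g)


H = {e, s} in D_30 (s a reflection)
r·s·r⁻¹ = sr⁻² ≠ s for n ≥ 3, so {e, s} is not closed under conjugation

No, not a normal subgroup


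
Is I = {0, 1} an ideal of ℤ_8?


Check ideal conditions for I = {0, 1} in ℤ_8:
(1) I is an additive subgroup? No
(2) For r ∈ ℤ_8 and a ∈ I: r·a ∈ I? No  [counterexample: r=2, a=1, r·a mod 8 = 2 ∉ I]

No, I is not an ideal of ℤ_8


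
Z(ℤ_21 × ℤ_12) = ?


Z(G) = {g ∈ G | gx = xg for all x ∈ G}
Direct product of abelian groups is abelian, so Z(G) = G

Z(ℤ_21 × ℤ_12) = ℤ_21 × ℤ_12


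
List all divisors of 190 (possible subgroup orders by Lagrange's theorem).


Lagrange's theorem: |H| divides |G|
|G| = 190
Divisors of 190: 1, 2, 5, 10, 19, 38, 95, 190

Possible subgroup orders: {1, 2, 5, 10, 19, 38, 95, 190}


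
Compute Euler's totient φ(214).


Factor n: 214 = 2 × 107
φ(n) = n · ∏(1 - 1/p) over distinct primes p | n
φ(214) = 214 · (1 - 1/2) · (1 - 1/107) = 106

φ(214) = 106


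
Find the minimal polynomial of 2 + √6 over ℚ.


Let α = 2 + √6. Then α - 2 = √6, so (α - 2)² = 6, giving α² - 4α - 2 = 0. Degree 2 and α ∉ ℚ, so this is the minimal polynomial.

Minimal polynomial: x² - 4x - 2


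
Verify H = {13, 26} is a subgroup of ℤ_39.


Subgroup test for H = {13, 26} in (ℤ_39, +):
(1) 0 ∈ H? No
(2) Closure: for all a,b ∈ H, (a+b) mod 39 ∈ H? No  [counterexample: 13 + 26 = 0 ∉ H]
(3) Inverses: for all a ∈ H, -a mod 39 ∈ H? Yes

No, H is not a subgroup of ℤ_39


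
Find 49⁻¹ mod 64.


Use the extended Euclidean algorithm to write 1 = 49·s + 64·t; then s mod 64 is the inverse.
Euclidean algorithm:
  49 = 0·64 + 49
  64 = 1·49 + 15
  49 = 3·15 + 4
  15 = 3·4 + 3
  4 = 1·3 + 1
  3 = 3·1 + 0
gcd(49,64) = 1
Back-substitution gives: 49·(17) + 64·(-13) = 1
So 49⁻¹ ≡ 17 ≡ 17 (mod 64)
Check: 49 × 17 = 833 ≡ 1 (mod 64) ✓

49⁻¹ ≡ 17 (mod 64)


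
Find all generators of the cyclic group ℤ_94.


g generates ℤ_n iff gcd(g,n) = 1
Prime factors of 94: 2, 47
Generators are g ∈ {1,...,93} not divisible by any of these primes.
Generators: {1, 3, 5, 7, 9, 11, 13, 15, 17, 19, 21, 23, 25, 27, 29, 31, 33, 35, 37, 39, 41, 43, 45, 49, 51, 53, 55, 57, 59, 61, 63, 65, 67, 69, 71, 73, 75, 77, 79, 81, 83, 85, 87, 89, 91, 93}
Number of generators = φ(94) = 46

Generators of ℤ_94 = {1, 3, 5, 7, 9, 11, 13, 15, 17, 19, 21, 23, 25, 27, 29, 31, 33, 35, 37, 39, 41, 43, 45, 49, 51, 53, 55, 57, 59, 61, 63, 65, 67, 69, 71, 73, 75, 77, 79, 81, 83, 85, 87, 89, 91, 93}


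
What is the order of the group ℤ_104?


ℤ_n has n elements.

|ℤ_104| = 104


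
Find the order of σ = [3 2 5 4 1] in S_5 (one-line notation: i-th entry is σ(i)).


Cycle decomposition: (1 3 5)
Cycle lengths: 3
Order = lcm(3) = 3

ord(σ) = 3


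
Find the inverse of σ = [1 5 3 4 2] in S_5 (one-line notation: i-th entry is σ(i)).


To find σ⁻¹, swap domain and range:
σ(1) = 1 → σ⁻¹(1) = 1
σ(2) = 5 → σ⁻¹(5) = 2
σ(3) = 3 → σ⁻¹(3) = 3
σ(4) = 4 → σ⁻¹(4) = 4
σ(5) = 2 → σ⁻¹(2) = 5

σ⁻¹ = [1 5 3 4 2]


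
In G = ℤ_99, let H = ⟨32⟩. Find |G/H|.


|⟨32⟩| = n / gcd(32, 99) = 99 / 1 = 99
H is normal (ℤ_99 is abelian).
|G/H| = |G| / |H| = 99 / 99 = 1

|G/H| = 1


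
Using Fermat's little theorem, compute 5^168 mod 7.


Fermat's little theorem: if p is prime and gcd(a,p)=1, then a^(p-1) ≡ 1 (mod p)
p = 7 is prime, gcd(5,7) = 1
Reduce exponent: 168 mod 6 = 0
So 5^168 ≡ 5^0 (mod 7)
5^0 = 1

5^168 ≡ 1 (mod 7)


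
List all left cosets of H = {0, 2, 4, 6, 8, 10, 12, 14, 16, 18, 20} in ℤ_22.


H = {0, 2, 4, 6, 8, 10, 12, 14, 16, 18, 20}, |H| = 11
Number of cosets = |G|/|H| = 22/11 = 2
0 + H = {0, 2, 4, 6, 8, 10, 12, 14, 16, 18, 20}
1 + H = {1, 3, 5, 7, 9, 11, 13, 15, 17, 19, 21}

Cosets: 0+H={0,2,4,6,8,10,12,14,16,18,20}; 1+H={1,3,5,7,9,11,13,15,17,19,21}


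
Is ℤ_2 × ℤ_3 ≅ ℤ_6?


Comparing ℤ_2 × ℤ_3 and ℤ_6:
gcd(2,3) = 1, so ℤ_2 × ℤ_3 ≅ ℤ_6 (CRT)

Yes, ℤ_2 × ℤ_3 ≅ ℤ_6


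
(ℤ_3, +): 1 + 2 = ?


Operation: addition mod 3
1 + 2 = (a + b) mod 3 with a = 1, b = 2

1 + 2 = 0


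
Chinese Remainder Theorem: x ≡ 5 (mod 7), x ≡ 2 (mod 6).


m₁ = 7, m₂ = 6, gcd = 1, so CRT applies. M = m₁·m₂ = 42
Let M₁ = M/m₁ = 6, M₂ = M/m₂ = 7
Find y₁ ≡ M₁⁻¹ (mod m₁): 6⁻¹ ≡ 6 (mod 7)
Find y₂ ≡ M₂⁻¹ (mod m₂): 7⁻¹ ≡ 1 (mod 6)
x = a₁·M₁·y₁ + a₂·M₂·y₂ = 5·6·6 + 2·7·1 = 194
Reduce mod 42: x ≡ 26
Check: 26 mod 7 = 5 ✓, 26 mod 6 = 2 ✓

x ≡ 26 (mod 42)


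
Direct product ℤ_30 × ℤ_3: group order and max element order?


|ℤ_30 × ℤ_3| = 30 × 3 = 90
Max element order = lcm(30,3) = 30
Cyclic? No (gcd=3)

|ℤ_30×ℤ_3| = 90, max element order = 30


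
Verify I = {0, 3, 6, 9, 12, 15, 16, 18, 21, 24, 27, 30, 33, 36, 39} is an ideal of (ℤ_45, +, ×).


Check ideal conditions for I = {0, 3, 6, 9, 12, 15, 16, 18, 21, 24, 27, 30, 33, 36, 39} in ℤ_45:
(1) I is an additive subgroup? No
(2) For r ∈ ℤ_45 and a ∈ I: r·a ∈ I? No  [counterexample: r=2, a=16, r·a mod 45 = 32 ∉ I]

No, I is not an ideal of ℤ_45


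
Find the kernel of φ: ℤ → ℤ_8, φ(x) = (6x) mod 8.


Kernel = preimage of identity
ker(φ) = {x ∈ ℤ : 6x ≡ 0 (mod 8)}. gcd(6,8) = 2, so 6x ≡ 0 (mod 8) ⟺ x ≡ 0 (mod 8/2 = 4). Hence ker(φ) = 4ℤ

ker(φ) = 4ℤ


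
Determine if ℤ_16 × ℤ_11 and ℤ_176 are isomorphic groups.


Comparing ℤ_16 × ℤ_11 and ℤ_176:
gcd(16,11) = 1, so ℤ_16 × ℤ_11 ≅ ℤ_176 (CRT)

Yes, ℤ_16 × ℤ_11 ≅ ℤ_176


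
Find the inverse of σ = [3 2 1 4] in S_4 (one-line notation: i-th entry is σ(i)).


To find σ⁻¹, swap domain and range:
σ(1) = 3 → σ⁻¹(3) = 1
σ(2) = 2 → σ⁻¹(2) = 2
σ(3) = 1 → σ⁻¹(1) = 3
σ(4) = 4 → σ⁻¹(4) = 4

σ⁻¹ = [3 2 1 4]


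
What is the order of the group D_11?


|D_n| = 2n (n rotations and n reflections)
|D_11| = 2×11 = 22

|D_11| = 22


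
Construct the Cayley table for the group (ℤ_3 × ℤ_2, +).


Elements: {(0,0), (0,1), (1,0), (1,1), (2,0), (2,1)}
Operation: componentwise addition mod (3, 2)
Entry (a, b) = ((a₁+b₁) mod 3, (a₂+b₂) mod 2)

Cayley table:
      | (0,0) | (0,1) | (1,0) | (1,1) | (2,0) | (2,1)
(0,0) | (0,0) | (0,1) | (1,0) | (1,1) | (2,0) | (2,1)
(0,1) | (0,1) | (0,0) | (1,1) | (1,0) | (2,1) | (2,0)
(1,0) | (1,0) | (1,1) | (2,0) | (2,1) | (0,0) | (0,1)
(1,1) | (1,1) | (1,0) | (2,1) | (2,0) | (0,1) | (0,0)
(2,0) | (2,0) | (2,1) | (0,0) | (0,1) | (1,0) | (1,1)
(2,1) | (2,1) | (2,0) | (0,1) | (0,0) | (1,1) | (1,0)


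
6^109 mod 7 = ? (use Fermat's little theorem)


Fermat's little theorem: if p is prime and gcd(a,p)=1, then a^(p-1) ≡ 1 (mod p)
p = 7 is prime, gcd(6,7) = 1
Reduce exponent: 109 mod 6 = 1
So 6^109 ≡ 6^1 (mod 7)
6^1 mod 7 = 6

6^109 ≡ 6 (mod 7)


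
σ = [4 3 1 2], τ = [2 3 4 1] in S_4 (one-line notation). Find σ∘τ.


σ∘τ: apply τ first, then σ
1 →τ 2 →σ 3
2 →τ 3 →σ 1
3 →τ 4 →σ 2
4 →τ 1 →σ 4

σ∘τ = [3 1 2 4]


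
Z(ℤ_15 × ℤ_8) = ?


Z(G) = {g ∈ G | gx = xg for all x ∈ G}
Direct product of abelian groups is abelian, so Z(G) = G

Z(ℤ_15 × ℤ_8) = ℤ_15 × ℤ_8


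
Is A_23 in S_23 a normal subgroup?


H = A_23 in S_23
A_23 has index 2 in S_23, and every subgroup of index 2 is normal

Yes, normal subgroup


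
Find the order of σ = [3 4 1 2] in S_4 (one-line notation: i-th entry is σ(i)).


Cycle decomposition: (1 3) (2 4)
Cycle lengths: 2, 2
Order = lcm(2, 2) = 2

ord(σ) = 2


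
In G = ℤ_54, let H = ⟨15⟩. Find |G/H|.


|⟨15⟩| = n / gcd(15, 54) = 54 / 3 = 18
H is normal (ℤ_54 is abelian).
|G/H| = |G| / |H| = 54 / 18 = 3

|G/H| = 3


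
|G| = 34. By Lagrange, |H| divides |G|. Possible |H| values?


Lagrange's theorem: |H| divides |G|
|G| = 34
Divisors of 34: 1, 2, 17, 34

Possible subgroup orders: {1, 2, 17, 34}


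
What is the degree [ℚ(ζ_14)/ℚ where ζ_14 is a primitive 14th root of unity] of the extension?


[ℚ(ζ_n):ℚ] = deg Φ_n(x) = φ(n). Here φ(14) = 6

[ℚ(ζ_14)/ℚ where ζ_14 is a primitive 14th root of unity] = 6


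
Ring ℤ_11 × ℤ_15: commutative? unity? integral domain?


Direct product ring; commutative with unity (1,1); but (1,0)·(0,1) = (0,0) gives zero divisors, so not an integral domain
Commutative: Yes
Integral domain: No
Has unity: Yes

ℤ_11 × ℤ_15: Commutative=Yes, Unity=Yes


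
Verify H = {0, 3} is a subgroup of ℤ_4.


Subgroup test for H = {0, 3} in (ℤ_4, +):
(1) 0 ∈ H? Yes
(2) Closure: for all a,b ∈ H, (a+b) mod 4 ∈ H? No  [counterexample: 3 + 3 = 2 ∉ H]
(3) Inverses: for all a ∈ H, -a mod 4 ∈ H? No

No, H is not a subgroup of ℤ_4


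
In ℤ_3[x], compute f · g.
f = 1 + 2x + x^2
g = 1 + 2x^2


Expand and collect like terms; reduce coefficients mod 3:
x^0: 1·1 = 1 ≡ 1 (mod 3)
x^1: 1·0 + 2·1 = 2 ≡ 2 (mod 3)
x^2: 1·2 + 2·0 + 1·1 = 3 ≡ 0 (mod 3)
x^3: 2·2 + 1·0 = 4 ≡ 1 (mod 3)
x^4: 1·2 = 2 ≡ 2 (mod 3)
Result: 1 + 2x + x^3 + 2x^4

f · g = 1 + 2x + x^3 + 2x^4


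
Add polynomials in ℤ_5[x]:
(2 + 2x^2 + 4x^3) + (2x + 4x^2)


Add coefficients mod 5:
x^0: 2 + 0 = 2 (mod 5)
x^1: 0 + 2 = 2 (mod 5)
x^2: 2 + 4 = 1 (mod 5)
x^3: 4 + 0 = 4 (mod 5)
Result: 2 + 2x + x^2 + 4x^3

f + g = 2 + 2x + x^2 + 4x^3


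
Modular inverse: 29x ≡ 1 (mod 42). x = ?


Use the extended Euclidean algorithm to write 1 = 29·s + 42·t; then s mod 42 is the inverse.
Euclidean algorithm:
  29 = 0·42 + 29
  42 = 1·29 + 13
  29 = 2·13 + 3
  13 = 4·3 + 1
  3 = 3·1 + 0
gcd(29,42) = 1
Back-substitution gives: 29·(-13) + 42·(9) = 1
So 29⁻¹ ≡ -13 ≡ 29 (mod 42)
Check: 29 × 29 = 841 ≡ 1 (mod 42) ✓

29⁻¹ ≡ 29 (mod 42)


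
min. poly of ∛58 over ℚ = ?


∛58 satisfies x³ - 58 = 0, irreducible over ℚ (no rational root; 58 is not a perfect cube)

Minimal polynomial: x³ - 58


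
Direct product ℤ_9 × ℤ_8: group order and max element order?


|ℤ_9 × ℤ_8| = 9 × 8 = 72
Max element order = lcm(9,8) = 72
Cyclic? Yes (gcd=1)

|ℤ_9×ℤ_8| = 72, max element order = 72


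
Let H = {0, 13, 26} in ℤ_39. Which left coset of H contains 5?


5 + H = {5 + h (mod 39) : h ∈ H}
5+0=5, 5+13=18, 5+26=31

5 + H = {5, 18, 31}


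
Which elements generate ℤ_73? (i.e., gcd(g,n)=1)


g generates ℤ_n iff gcd(g,n) = 1
Prime factors of 73: 73
Generators are g ∈ {1,...,72} not divisible by any of these primes.
Generators: {1, 2, 3, 4, 5, 6, 7, 8, 9, 10, 11, 12, 13, 14, 15, 16, 17, 18, 19, 20, 21, 22, 23, 24, 25, 26, 27, 28, 29, 30, 31, 32, 33, 34, 35, 36, 37, 38, 39, 40, 41, 42, 43, 44, 45, 46, 47, 48, 49, 50, 51, 52, 53, 54, 55, 56, 57, 58, 59, 60, 61, 62, 63, 64, 65, 66, 67, 68, 69, 70, 71, 72}
Number of generators = φ(73) = 72

Generators of ℤ_73 = {1, 2, 3, 4, 5, 6, 7, 8, 9, 10, 11, 12, 13, 14, 15, 16, 17, 18, 19, 20, 21, 22, 23, 24, 25, 26, 27, 28, 29, 30, 31, 32, 33, 34, 35, 36, 37, 38, 39, 40, 41, 42, 43, 44, 45, 46, 47, 48, 49, 50, 51, 52, 53, 54, 55, 56, 57, 58, 59, 60, 61, 62, 63, 64, 65, 66, 67, 68, 69, 70, 71, 72}


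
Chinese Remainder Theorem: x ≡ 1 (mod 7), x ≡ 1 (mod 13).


m₁ = 7, m₂ = 13, gcd = 1, so CRT applies. M = m₁·m₂ = 91
Let M₁ = M/m₁ = 13, M₂ = M/m₂ = 7
Find y₁ ≡ M₁⁻¹ (mod m₁): 13⁻¹ ≡ 6 (mod 7)
Find y₂ ≡ M₂⁻¹ (mod m₂): 7⁻¹ ≡ 2 (mod 13)
x = a₁·M₁·y₁ + a₂·M₂·y₂ = 1·13·6 + 1·7·2 = 92
Reduce mod 91: x ≡ 1
Check: 1 mod 7 = 1 ✓, 1 mod 13 = 1 ✓

x ≡ 1 (mod 91)


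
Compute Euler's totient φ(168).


Factor n: 168 = 2^3 × 3 × 7
φ(n) = n · ∏(1 - 1/p) over distinct primes p | n
φ(168) = 168 · (1 - 1/2) · (1 - 1/3) · (1 - 1/7) = 48

φ(168) = 48


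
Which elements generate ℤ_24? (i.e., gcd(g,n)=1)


g generates ℤ_n iff gcd(g,n) = 1
Prime factors of 24: 2, 3
Generators are g ∈ {1,...,23} not divisible by any of these primes.
Generators: {1, 5, 7, 11, 13, 17, 19, 23}
Number of generators = φ(24) = 8

Generators of ℤ_24 = {1, 5, 7, 11, 13, 17, 19, 23}


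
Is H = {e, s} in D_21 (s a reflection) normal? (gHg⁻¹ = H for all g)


H = {e, s} in D_21 (s a reflection)
r·s·r⁻¹ = sr⁻² ≠ s for n ≥ 3, so {e, s} is not closed under conjugation

No, not a normal subgroup


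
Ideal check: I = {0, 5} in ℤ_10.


Check ideal conditions for I = {0, 5} in ℤ_10:
(1) I is an additive subgroup? Yes
(2) For r ∈ ℤ_10 and a ∈ I: r·a ∈ I? Yes

Yes, I is an ideal of ℤ_10


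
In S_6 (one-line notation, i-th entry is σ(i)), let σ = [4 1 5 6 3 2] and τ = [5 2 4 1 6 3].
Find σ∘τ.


σ∘τ: apply τ first, then σ
1 →τ 5 →σ 3
2 →τ 2 →σ 1
3 →τ 4 →σ 6
4 →τ 1 →σ 4
5 →τ 6 →σ 2
6 →τ 3 →σ 5

σ∘τ = [3 1 6 4 2 5]


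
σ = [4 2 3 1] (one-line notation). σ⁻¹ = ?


To find σ⁻¹, swap domain and range:
σ(1) = 4 → σ⁻¹(4) = 1
σ(2) = 2 → σ⁻¹(2) = 2
σ(3) = 3 → σ⁻¹(3) = 3
σ(4) = 1 → σ⁻¹(1) = 4

σ⁻¹ = [4 2 3 1]


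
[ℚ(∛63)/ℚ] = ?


∛63 has minimal polynomial x³ - 63 (irreducible over ℚ since 63 is not a perfect cube)

[ℚ(∛63)/ℚ] = 3


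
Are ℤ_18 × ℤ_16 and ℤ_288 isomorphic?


Comparing ℤ_18 × ℤ_16 and ℤ_288:
gcd(18,16) = 2 ≠ 1. Max element order in ℤ_18×ℤ_16 is lcm(18,16) = 144 < 288, so it has no element of order 288

No, ℤ_18 × ℤ_16 ≇ ℤ_288


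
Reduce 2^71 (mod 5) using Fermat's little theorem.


Fermat's little theorem: if p is prime and gcd(a,p)=1, then a^(p-1) ≡ 1 (mod p)
p = 5 is prime, gcd(2,5) = 1
Reduce exponent: 71 mod 4 = 3
So 2^71 ≡ 2^3 (mod 5)
2^3 mod 5 = 3

2^71 ≡ 3 (mod 5)


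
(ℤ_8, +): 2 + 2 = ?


Operation: addition mod 8
2 + 2 = (a + b) mod 8 with a = 2, b = 2

2 + 2 = 4


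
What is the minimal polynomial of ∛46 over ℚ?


∛46 satisfies x³ - 46 = 0, irreducible over ℚ (no rational root; 46 is not a perfect cube)

Minimal polynomial: x³ - 46


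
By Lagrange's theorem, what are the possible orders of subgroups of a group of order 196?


Lagrange's theorem: |H| divides |G|
|G| = 196
Divisors of 196: 1, 2, 4, 7, 14, 28, 49, 98, 196

Possible subgroup orders: {1, 2, 4, 7, 14, 28, 49, 98, 196}


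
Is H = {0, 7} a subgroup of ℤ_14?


Subgroup test for H = {0, 7} in (ℤ_14, +):
(1) 0 ∈ H? Yes
(2) Closure: for all a,b ∈ H, (a+b) mod 14 ∈ H? Yes
(3) Inverses: for all a ∈ H, -a mod 14 ∈ H? Yes

Yes, H is a subgroup of ℤ_14


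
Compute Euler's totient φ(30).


φ(n) = count of k ∈ {1,...,n} with gcd(k,n)=1
Coprimes to 30: {1, 7, 11, 13, 17, 19, 23, 29}
Count: 8

φ(30) = 8


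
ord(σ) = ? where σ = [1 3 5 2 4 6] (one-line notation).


Cycle decomposition: (2 3 5 4)
Cycle lengths: 4
Order = lcm(4) = 4

ord(σ) = 4


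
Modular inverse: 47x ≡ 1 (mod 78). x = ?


Use the extended Euclidean algorithm to write 1 = 47·s + 78·t; then s mod 78 is the inverse.
Euclidean algorithm:
  47 = 0·78 + 47
  78 = 1·47 + 31
  47 = 1·31 + 16
  31 = 1·16 + 15
  16 = 1·15 + 1
  15 = 15·1 + 0
gcd(47,78) = 1
Back-substitution gives: 47·(5) + 78·(-3) = 1
So 47⁻¹ ≡ 5 ≡ 5 (mod 78)
Check: 47 × 5 = 235 ≡ 1 (mod 78) ✓

47⁻¹ ≡ 5 (mod 78)


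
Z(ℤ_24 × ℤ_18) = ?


Z(G) = {g ∈ G | gx = xg for all x ∈ G}
Direct product of abelian groups is abelian, so Z(G) = G

Z(ℤ_24 × ℤ_18) = ℤ_24 × ℤ_18


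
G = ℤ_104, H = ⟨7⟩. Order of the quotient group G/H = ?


|⟨7⟩| = n / gcd(7, 104) = 104 / 1 = 104
H is normal (ℤ_104 is abelian).
|G/H| = |G| / |H| = 104 / 104 = 1

|G/H| = 1


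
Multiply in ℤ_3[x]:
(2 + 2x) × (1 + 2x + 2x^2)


Expand and collect like terms; reduce coefficients mod 3:
x^0: 2·1 = 2 ≡ 2 (mod 3)
x^1: 2·2 + 2·1 = 6 ≡ 0 (mod 3)
x^2: 2·2 + 2·2 = 8 ≡ 2 (mod 3)
x^3: 2·2 = 4 ≡ 1 (mod 3)
Result: 2 + 2x^2 + x^3

f · g = 2 + 2x^2 + x^3


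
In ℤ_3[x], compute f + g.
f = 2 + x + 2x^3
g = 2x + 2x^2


Add coefficients mod 3:
x^0: 2 + 0 = 2 (mod 3)
x^1: 1 + 2 = 0 (mod 3)
x^2: 0 + 2 = 2 (mod 3)
x^3: 2 + 0 = 2 (mod 3)
Result: 2 + 2x^2 + 2x^3

f + g = 2 + 2x^2 + 2x^3


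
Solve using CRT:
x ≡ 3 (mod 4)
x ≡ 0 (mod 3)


m₁ = 4, m₂ = 3, gcd = 1, so CRT applies. M = m₁·m₂ = 12
Let M₁ = M/m₁ = 3, M₂ = M/m₂ = 4
Find y₁ ≡ M₁⁻¹ (mod m₁): 3⁻¹ ≡ 3 (mod 4)
Find y₂ ≡ M₂⁻¹ (mod m₂): 4⁻¹ ≡ 1 (mod 3)
x = a₁·M₁·y₁ + a₂·M₂·y₂ = 3·3·3 + 0·4·1 = 27
Reduce mod 12: x ≡ 3
Check: 3 mod 4 = 3 ✓, 3 mod 3 = 0 ✓

x ≡ 3 (mod 12)


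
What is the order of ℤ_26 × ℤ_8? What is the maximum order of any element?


|ℤ_26 × ℤ_8| = 26 × 8 = 208
Max element order = lcm(26,8) = 104
Cyclic? No (gcd=2)

|ℤ_26×ℤ_8| = 208, max element order = 104


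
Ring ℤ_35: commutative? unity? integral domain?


ℤ_35 is a commutative ring with unity 1; 35 = 5×7 is composite, so 5·7 ≡ 0 gives zero divisors (not an integral domain)
Commutative: Yes
Integral domain: No
Has unity: Yes

ℤ_35: Commutative=Yes, Unity=Yes


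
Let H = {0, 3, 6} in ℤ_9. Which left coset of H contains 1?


1 + H = {1 + h (mod 9) : h ∈ H}
1+0=1, 1+3=4, 1+6=7

1 + H = {1, 4, 7}


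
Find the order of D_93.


|D_n| = 2n (n rotations and n reflections)
|D_93| = 2×93 = 186

|D_93| = 186


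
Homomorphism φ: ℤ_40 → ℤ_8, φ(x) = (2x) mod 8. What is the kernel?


Kernel = preimage of identity
ker(φ) = {x ∈ ℤ_40 : 2x ≡ 0 (mod 8)}. Since 8 | 40, φ is well-defined. The kernel is the cyclic subgroup ⟨4⟩ of ℤ_40 (order 10), i.e. {0, 4, 8, 12, 16, 20, 24, 28, 32, 36}

ker(φ) = {0, 4, 8, 12, 16, 20, 24, 28, 32, 36}


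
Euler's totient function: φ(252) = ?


Factor n: 252 = 2^2 × 3^2 × 7
φ(n) = n · ∏(1 - 1/p) over distinct primes p | n
φ(252) = 252 · (1 - 1/2) · (1 - 1/3) · (1 - 1/7) = 72

φ(252) = 72


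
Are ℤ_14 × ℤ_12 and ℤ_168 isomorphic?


Comparing ℤ_14 × ℤ_12 and ℤ_168:
gcd(14,12) = 2 ≠ 1. Max element order in ℤ_14×ℤ_12 is lcm(14,12) = 84 < 168, so it has no element of order 168

No, ℤ_14 × ℤ_12 ≇ ℤ_168


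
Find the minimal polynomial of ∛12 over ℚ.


∛12 satisfies x³ - 12 = 0, irreducible over ℚ (no rational root; 12 is not a perfect cube)

Minimal polynomial: x³ - 12


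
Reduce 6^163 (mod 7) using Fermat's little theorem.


Fermat's little theorem: if p is prime and gcd(a,p)=1, then a^(p-1) ≡ 1 (mod p)
p = 7 is prime, gcd(6,7) = 1
Reduce exponent: 163 mod 6 = 1
So 6^163 ≡ 6^1 (mod 7)
6^1 mod 7 = 6

6^163 ≡ 6 (mod 7)


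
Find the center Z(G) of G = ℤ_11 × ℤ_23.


Z(G) = {g ∈ G | gx = xg for all x ∈ G}
Direct product of abelian groups is abelian, so Z(G) = G

Z(ℤ_11 × ℤ_23) = ℤ_11 × ℤ_23


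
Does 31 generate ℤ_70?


g generates ℤ_n iff gcd(g, n) = 1
gcd(31, 70) = 1
Since gcd = 1, 31 is a generator.

Yes, 31 generates ℤ_70


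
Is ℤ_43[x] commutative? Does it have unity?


ℤ_43 is a field (n prime), so ℤ_43[x] is a commutative integral domain with unity
Commutative: Yes
Integral domain: Yes
Has unity: Yes

ℤ_43[x]: Commutative=Yes, Unity=Yes


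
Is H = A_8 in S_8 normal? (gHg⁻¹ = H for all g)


H = A_8 in S_8
A_8 has index 2 in S_8, and every subgroup of index 2 is normal

Yes, normal subgroup


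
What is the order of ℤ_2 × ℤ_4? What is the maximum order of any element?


|ℤ_2 × ℤ_4| = 2 × 4 = 8
Max element order = lcm(2,4) = 4
Cyclic? No (gcd=2)

|ℤ_2×ℤ_4| = 8, max element order = 4


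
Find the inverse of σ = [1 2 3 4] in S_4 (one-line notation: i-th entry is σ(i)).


To find σ⁻¹, swap domain and range:
σ(1) = 1 → σ⁻¹(1) = 1
σ(2) = 2 → σ⁻¹(2) = 2
σ(3) = 3 → σ⁻¹(3) = 3
σ(4) = 4 → σ⁻¹(4) = 4

σ⁻¹ = [1 2 3 4]


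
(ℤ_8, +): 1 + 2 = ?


Operation: addition mod 8
1 + 2 = (a + b) mod 8 with a = 1, b = 2

1 + 2 = 3


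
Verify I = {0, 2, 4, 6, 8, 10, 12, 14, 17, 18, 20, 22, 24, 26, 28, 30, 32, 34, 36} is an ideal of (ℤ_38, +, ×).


Check ideal conditions for I = {0, 2, 4, 6, 8, 10, 12, 14, 17, 18, 20, 22, 24, 26, 28, 30, 32, 34, 36} in ℤ_38:
(1) I is an additive subgroup? No
(2) For r ∈ ℤ_38 and a ∈ I: r·a ∈ I? No  [counterexample: r=2, a=8, r·a mod 38 = 16 ∉ I]

No, I is not an ideal of ℤ_38


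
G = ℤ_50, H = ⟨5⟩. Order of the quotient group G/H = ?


|⟨5⟩| = n / gcd(5, 50) = 50 / 5 = 10
H is normal (ℤ_50 is abelian).
|G/H| = |G| / |H| = 50 / 10 = 5

|G/H| = 5


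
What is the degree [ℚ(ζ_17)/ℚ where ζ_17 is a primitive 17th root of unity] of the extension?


[ℚ(ζ_n):ℚ] = deg Φ_n(x) = φ(n). Here φ(17) = 16

[ℚ(ζ_17)/ℚ where ζ_17 is a primitive 17th root of unity] = 16


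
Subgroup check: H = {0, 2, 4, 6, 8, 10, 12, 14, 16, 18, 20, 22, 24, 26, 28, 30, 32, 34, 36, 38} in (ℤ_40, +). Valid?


Subgroup test for H = {0, 2, 4, 6, 8, 10, 12, 14, 16, 18, 20, 22, 24, 26, 28, 30, 32, 34, 36, 38} in (ℤ_40, +):
(1) 0 ∈ H? Yes
(2) Closure: for all a,b ∈ H, (a+b) mod 40 ∈ H? Yes
(3) Inverses: for all a ∈ H, -a mod 40 ∈ H? Yes

Yes, H is a subgroup of ℤ_40


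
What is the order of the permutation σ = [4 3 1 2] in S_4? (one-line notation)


Cycle decomposition: (1 4 2 3)
Cycle lengths: 4
Order = lcm(4) = 4

ord(σ) = 4


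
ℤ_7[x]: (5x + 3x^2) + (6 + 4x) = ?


Add coefficients mod 7:
x^0: 0 + 6 = 6 (mod 7)
x^1: 5 + 4 = 2 (mod 7)
x^2: 3 + 0 = 3 (mod 7)
Result: 6 + 2x + 3x^2

f + g = 6 + 2x + 3x^2


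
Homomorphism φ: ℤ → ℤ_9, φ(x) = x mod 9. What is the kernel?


Kernel = preimage of identity
ker(φ) = {x ∈ ℤ : x ≡ 0 (mod 9)} = 9ℤ = {0, ±9, ±18, ...}

ker(φ) = 9ℤ


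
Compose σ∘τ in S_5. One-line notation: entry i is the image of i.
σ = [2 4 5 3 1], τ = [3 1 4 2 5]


σ∘τ: apply τ first, then σ
1 →τ 3 →σ 5
2 →τ 1 →σ 2
3 →τ 4 →σ 3
4 →τ 2 →σ 4
5 →τ 5 →σ 1

σ∘τ = [5 2 3 4 1]


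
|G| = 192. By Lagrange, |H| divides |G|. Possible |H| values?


Lagrange's theorem: |H| divides |G|
|G| = 192
Divisors of 192: 1, 2, 3, 4, 6, 8, 12, 16, 24, 32, 48, 64, 96, 192

Possible subgroup orders: {1, 2, 3, 4, 6, 8, 12, 16, 24, 32, 48, 64, 96, 192}


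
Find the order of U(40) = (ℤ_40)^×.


U(n) is the group of units mod n; |U(n)| = φ(n)
|U(40)| = φ(40) = 16

|U(40) = (ℤ_40)^×| = 16


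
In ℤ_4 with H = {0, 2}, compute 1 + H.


1 + H = {1 + h (mod 4) : h ∈ H}
1+0=1, 1+2=3

1 + H = {1, 3}


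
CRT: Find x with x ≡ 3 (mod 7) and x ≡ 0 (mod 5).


m₁ = 7, m₂ = 5, gcd = 1, so CRT applies. M = m₁·m₂ = 35
Let M₁ = M/m₁ = 5, M₂ = M/m₂ = 7
Find y₁ ≡ M₁⁻¹ (mod m₁): 5⁻¹ ≡ 3 (mod 7)
Find y₂ ≡ M₂⁻¹ (mod m₂): 7⁻¹ ≡ 3 (mod 5)
x = a₁·M₁·y₁ + a₂·M₂·y₂ = 3·5·3 + 0·7·3 = 45
Reduce mod 35: x ≡ 10
Check: 10 mod 7 = 3 ✓, 10 mod 5 = 0 ✓

x ≡ 10 (mod 35)


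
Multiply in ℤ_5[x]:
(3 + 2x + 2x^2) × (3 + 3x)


Expand and collect like terms; reduce coefficients mod 5:
x^0: 3·3 = 9 ≡ 4 (mod 5)
x^1: 3·3 + 2·3 = 15 ≡ 0 (mod 5)
x^2: 2·3 + 2·3 = 12 ≡ 2 (mod 5)
x^3: 2·3 = 6 ≡ 1 (mod 5)
Result: 4 + 2x^2 + x^3

f · g = 4 + 2x^2 + x^3


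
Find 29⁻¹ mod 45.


Use the extended Euclidean algorithm to write 1 = 29·s + 45·t; then s mod 45 is the inverse.
Euclidean algorithm:
  29 = 0·45 + 29
  45 = 1·29 + 16
  29 = 1·16 + 13
  16 = 1·13 + 3
  13 = 4·3 + 1
  3 = 3·1 + 0
gcd(29,45) = 1
Back-substitution gives: 29·(14) + 45·(-9) = 1
So 29⁻¹ ≡ 14 ≡ 14 (mod 45)
Check: 29 × 14 = 406 ≡ 1 (mod 45) ✓

29⁻¹ ≡ 14 (mod 45)


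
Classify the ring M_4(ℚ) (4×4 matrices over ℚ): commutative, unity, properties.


Matrix multiplication is non-commutative for n ≥ 2; the identity matrix I is the unity; singular matrices give zero divisors, so not an integral domain
Commutative: No
Integral domain: No
Has unity: Yes

M_4(ℚ) (4×4 matrices over ℚ): Commutative=No, Unity=Yes


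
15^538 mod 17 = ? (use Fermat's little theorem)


Fermat's little theorem: if p is prime and gcd(a,p)=1, then a^(p-1) ≡ 1 (mod p)
p = 17 is prime, gcd(15,17) = 1
Reduce exponent: 538 mod 16 = 10
So 15^538 ≡ 15^10 (mod 17)
15^10 mod 17 = 4

15^538 ≡ 4 (mod 17)


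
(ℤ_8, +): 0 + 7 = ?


Operation: addition mod 8
0 + 7 = (a + b) mod 8 with a = 0, b = 7

0 + 7 = 7


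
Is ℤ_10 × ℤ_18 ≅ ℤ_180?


Comparing ℤ_10 × ℤ_18 and ℤ_180:
gcd(10,18) = 2 ≠ 1. Max element order in ℤ_10×ℤ_18 is lcm(10,18) = 90 < 180, so it has no element of order 180

No, ℤ_10 × ℤ_18 ≇ ℤ_180


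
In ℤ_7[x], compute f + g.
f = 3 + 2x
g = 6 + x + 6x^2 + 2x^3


Add coefficients mod 7:
x^0: 3 + 6 = 2 (mod 7)
x^1: 2 + 1 = 3 (mod 7)
x^2: 0 + 6 = 6 (mod 7)
x^3: 0 + 2 = 2 (mod 7)
Result: 2 + 3x + 6x^2 + 2x^3

f + g = 2 + 3x + 6x^2 + 2x^3


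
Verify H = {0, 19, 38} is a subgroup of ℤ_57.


Subgroup test for H = {0, 19, 38} in (ℤ_57, +):
(1) 0 ∈ H? Yes
(2) Closure: for all a,b ∈ H, (a+b) mod 57 ∈ H? Yes
(3) Inverses: for all a ∈ H, -a mod 57 ∈ H? Yes

Yes, H is a subgroup of ℤ_57


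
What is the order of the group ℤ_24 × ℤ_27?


|A × B| = |A| · |B|
|ℤ_24 × ℤ_27| = 24 × 27 = 648

|ℤ_24 × ℤ_27| = 648


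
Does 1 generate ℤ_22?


g generates ℤ_n iff gcd(g, n) = 1
gcd(1, 22) = 1
Since gcd = 1, 1 is a generator.

Yes, 1 generates ℤ_22


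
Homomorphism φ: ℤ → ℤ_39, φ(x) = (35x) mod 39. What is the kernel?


Kernel = preimage of identity
ker(φ) = {x ∈ ℤ : 35x ≡ 0 (mod 39)}. gcd(35,39) = 1, so 35x ≡ 0 (mod 39) ⟺ x ≡ 0 (mod 39/1 = 39). Hence ker(φ) = 39ℤ

ker(φ) = 39ℤ


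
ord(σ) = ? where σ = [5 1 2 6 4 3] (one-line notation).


Cycle decomposition: (1 5 4 6 3 2)
Cycle lengths: 6
Order = lcm(6) = 6

ord(σ) = 6


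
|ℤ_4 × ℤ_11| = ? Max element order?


|ℤ_4 × ℤ_11| = 4 × 11 = 44
Max element order = lcm(4,11) = 44
Cyclic? Yes (gcd=1)

|ℤ_4×ℤ_11| = 44, max element order = 44


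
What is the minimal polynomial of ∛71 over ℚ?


∛71 satisfies x³ - 71 = 0, irreducible over ℚ (no rational root; 71 is not a perfect cube)

Minimal polynomial: x³ - 71


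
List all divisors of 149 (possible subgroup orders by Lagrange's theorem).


Lagrange's theorem: |H| divides |G|
|G| = 149
Divisors of 149: 1, 149

Possible subgroup orders: {1, 149}


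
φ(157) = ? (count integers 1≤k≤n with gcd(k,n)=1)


Factor n: 157 = 157
φ(n) = n · ∏(1 - 1/p) over distinct primes p | n
φ(157) = 157 · (1 - 1/157) = 156

φ(157) = 156


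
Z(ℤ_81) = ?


Z(G) = {g ∈ G | gx = xg for all x ∈ G}
ℤ_81 is abelian, so Z(G) = G

Z(ℤ_81) = ℤ_81


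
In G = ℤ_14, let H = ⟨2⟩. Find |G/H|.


|⟨2⟩| = n / gcd(2, 14) = 14 / 2 = 7
H is normal (ℤ_14 is abelian).
|G/H| = |G| / |H| = 14 / 7 = 2

|G/H| = 2


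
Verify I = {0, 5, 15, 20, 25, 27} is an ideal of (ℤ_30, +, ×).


Check ideal conditions for I = {0, 5, 15, 20, 25, 27} in ℤ_30:
(1) I is an additive subgroup? No
(2) For r ∈ ℤ_30 and a ∈ I: r·a ∈ I? No  [counterexample: r=2, a=5, r·a mod 30 = 10 ∉ I]

No, I is not an ideal of ℤ_30


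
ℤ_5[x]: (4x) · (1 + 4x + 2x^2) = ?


Expand and collect like terms; reduce coefficients mod 5:
x^0: 0·1 = 0 ≡ 0 (mod 5)
x^1: 0·4 + 4·1 = 4 ≡ 4 (mod 5)
x^2: 0·2 + 4·4 = 16 ≡ 1 (mod 5)
x^3: 4·2 = 8 ≡ 3 (mod 5)
Result: 4x + x^2 + 3x^3

f · g = 4x + x^2 + 3x^3


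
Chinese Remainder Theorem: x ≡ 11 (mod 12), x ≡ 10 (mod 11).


m₁ = 12, m₂ = 11, gcd = 1, so CRT applies. M = m₁·m₂ = 132
Let M₁ = M/m₁ = 11, M₂ = M/m₂ = 12
Find y₁ ≡ M₁⁻¹ (mod m₁): 11⁻¹ ≡ 11 (mod 12)
Find y₂ ≡ M₂⁻¹ (mod m₂): 12⁻¹ ≡ 1 (mod 11)
x = a₁·M₁·y₁ + a₂·M₂·y₂ = 11·11·11 + 10·12·1 = 1451
Reduce mod 132: x ≡ 131
Check: 131 mod 12 = 11 ✓, 131 mod 11 = 10 ✓

x ≡ 131 (mod 132)


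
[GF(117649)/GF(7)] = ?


GF(117649) = GF(7^6), so the extension degree is 6

[GF(117649)/GF(7)] = 6


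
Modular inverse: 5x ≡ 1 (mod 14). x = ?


Use the extended Euclidean algorithm to write 1 = 5·s + 14·t; then s mod 14 is the inverse.
Euclidean algorithm:
  5 = 0·14 + 5
  14 = 2·5 + 4
  5 = 1·4 + 1
  4 = 4·1 + 0
gcd(5,14) = 1
Back-substitution gives: 5·(3) + 14·(-1) = 1
So 5⁻¹ ≡ 3 ≡ 3 (mod 14)
Check: 5 × 3 = 15 ≡ 1 (mod 14) ✓

5⁻¹ ≡ 3 (mod 14)


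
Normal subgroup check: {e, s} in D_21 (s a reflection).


H = {e, s} in D_21 (s a reflection)
r·s·r⁻¹ = sr⁻² ≠ s for n ≥ 3, so {e, s} is not closed under conjugation

No, not a normal subgroup


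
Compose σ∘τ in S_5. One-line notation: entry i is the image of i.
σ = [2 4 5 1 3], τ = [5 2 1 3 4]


σ∘τ: apply τ first, then σ
1 →τ 5 →σ 3
2 →τ 2 →σ 4
3 →τ 1 →σ 2
4 →τ 3 →σ 5
5 →τ 4 →σ 1

σ∘τ = [3 4 2 5 1]


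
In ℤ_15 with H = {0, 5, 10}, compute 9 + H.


9 + H = {9 + h (mod 15) : h ∈ H}
9+0=9, 9+5=14, 9+10=4
9 + H = {4, 9, 14} = 4 + H

9 + H = {4, 9, 14}


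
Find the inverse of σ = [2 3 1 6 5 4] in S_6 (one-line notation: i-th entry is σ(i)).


To find σ⁻¹, swap domain and range:
σ(1) = 2 → σ⁻¹(2) = 1
σ(2) = 3 → σ⁻¹(3) = 2
σ(3) = 1 → σ⁻¹(1) = 3
σ(4) = 6 → σ⁻¹(6) = 4
σ(5) = 5 → σ⁻¹(5) = 5
σ(6) = 4 → σ⁻¹(4) = 6

σ⁻¹ = [3 1 2 6 5 4]


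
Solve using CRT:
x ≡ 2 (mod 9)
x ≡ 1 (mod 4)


m₁ = 9, m₂ = 4, gcd = 1, so CRT applies. M = m₁·m₂ = 36
Let M₁ = M/m₁ = 4, M₂ = M/m₂ = 9
Find y₁ ≡ M₁⁻¹ (mod m₁): 4⁻¹ ≡ 7 (mod 9)
Find y₂ ≡ M₂⁻¹ (mod m₂): 9⁻¹ ≡ 1 (mod 4)
x = a₁·M₁·y₁ + a₂·M₂·y₂ = 2·4·7 + 1·9·1 = 65
Reduce mod 36: x ≡ 29
Check: 29 mod 9 = 2 ✓, 29 mod 4 = 1 ✓

x ≡ 29 (mod 36)


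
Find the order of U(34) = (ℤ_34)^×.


U(n) is the group of units mod n; |U(n)| = φ(n)
|U(34)| = φ(34) = 16

|U(34) = (ℤ_34)^×| = 16


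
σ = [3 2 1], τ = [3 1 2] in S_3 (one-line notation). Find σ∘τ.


σ∘τ: apply τ first, then σ
1 →τ 3 →σ 1
2 →τ 1 →σ 3
3 →τ 2 →σ 2

σ∘τ = [1 3 2]


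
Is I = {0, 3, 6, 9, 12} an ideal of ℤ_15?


Check ideal conditions for I = {0, 3, 6, 9, 12} in ℤ_15:
(1) I is an additive subgroup? Yes
(2) For r ∈ ℤ_15 and a ∈ I: r·a ∈ I? Yes

Yes, I is an ideal of ℤ_15


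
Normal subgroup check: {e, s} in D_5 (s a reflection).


H = {e, s} in D_5 (s a reflection)
r·s·r⁻¹ = sr⁻² ≠ s for n ≥ 3, so {e, s} is not closed under conjugation

No, not a normal subgroup


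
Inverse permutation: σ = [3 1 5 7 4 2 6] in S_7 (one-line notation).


To find σ⁻¹, swap domain and range:
σ(1) = 3 → σ⁻¹(3) = 1
σ(2) = 1 → σ⁻¹(1) = 2
σ(3) = 5 → σ⁻¹(5) = 3
σ(4) = 7 → σ⁻¹(7) = 4
σ(5) = 4 → σ⁻¹(4) = 5
σ(6) = 2 → σ⁻¹(2) = 6
σ(7) = 6 → σ⁻¹(6) = 7

σ⁻¹ = [2 6 1 5 3 7 4]


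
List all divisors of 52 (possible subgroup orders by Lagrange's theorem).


Lagrange's theorem: |H| divides |G|
|G| = 52
Divisors of 52: 1, 2, 4, 13, 26, 52

Possible subgroup orders: {1, 2, 4, 13, 26, 52}


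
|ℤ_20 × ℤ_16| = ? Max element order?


|ℤ_20 × ℤ_16| = 20 × 16 = 320
Max element order = lcm(20,16) = 80
Cyclic? No (gcd=4)

|ℤ_20×ℤ_16| = 320, max element order = 80


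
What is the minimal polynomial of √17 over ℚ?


√17 satisfies x² - 17 = 0, irreducible over ℚ since 17 is squarefree

Minimal polynomial: x² - 17


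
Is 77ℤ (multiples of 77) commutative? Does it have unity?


77ℤ is a commutative ring under +,× but has no multiplicative identity (1 ∉ 77ℤ); it has no zero divisors, but without unity it is not an integral domain
Commutative: Yes
Integral domain: No
Has unity: No

77ℤ (multiples of 77): Commutative=Yes, Unity=No


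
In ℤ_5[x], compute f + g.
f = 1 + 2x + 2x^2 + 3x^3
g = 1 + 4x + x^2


Add coefficients mod 5:
x^0: 1 + 1 = 2 (mod 5)
x^1: 2 + 4 = 1 (mod 5)
x^2: 2 + 1 = 3 (mod 5)
x^3: 3 + 0 = 3 (mod 5)
Result: 2 + x + 3x^2 + 3x^3

f + g = 2 + x + 3x^2 + 3x^3


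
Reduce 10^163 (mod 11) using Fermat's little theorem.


Fermat's little theorem: if p is prime and gcd(a,p)=1, then a^(p-1) ≡ 1 (mod p)
p = 11 is prime, gcd(10,11) = 1
Reduce exponent: 163 mod 10 = 3
So 10^163 ≡ 10^3 (mod 11)
10^3 mod 11 = 10

10^163 ≡ 10 (mod 11)
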